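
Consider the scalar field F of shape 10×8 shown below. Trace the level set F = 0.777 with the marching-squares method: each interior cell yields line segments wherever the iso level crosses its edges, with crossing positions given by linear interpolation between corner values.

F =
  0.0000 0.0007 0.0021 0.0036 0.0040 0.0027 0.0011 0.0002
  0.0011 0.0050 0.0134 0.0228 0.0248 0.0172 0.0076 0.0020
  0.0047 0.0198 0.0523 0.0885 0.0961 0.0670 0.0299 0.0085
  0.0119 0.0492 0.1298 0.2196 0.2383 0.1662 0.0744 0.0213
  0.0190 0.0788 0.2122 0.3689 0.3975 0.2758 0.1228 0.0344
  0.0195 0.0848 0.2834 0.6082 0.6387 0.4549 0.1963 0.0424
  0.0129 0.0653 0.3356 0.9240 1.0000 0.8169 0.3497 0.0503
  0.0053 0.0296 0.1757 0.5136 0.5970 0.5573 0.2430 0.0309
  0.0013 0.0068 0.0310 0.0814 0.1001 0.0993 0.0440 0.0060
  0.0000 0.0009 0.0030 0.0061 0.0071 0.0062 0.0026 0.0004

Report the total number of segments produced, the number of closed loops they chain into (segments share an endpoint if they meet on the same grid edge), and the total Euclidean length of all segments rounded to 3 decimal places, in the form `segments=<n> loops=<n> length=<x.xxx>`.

segments=8 loops=1 length=5.509

cell (5,2): code 0100 → (5.535,3.000)–(6.000,2.750)
cell (5,3): code 1100 → (5.383,4.000)–(5.535,3.000)
cell (5,4): code 1100 → (5.890,5.000)–(5.383,4.000)
cell (5,5): code 1000 → (6.000,5.085)–(5.890,5.000)
cell (6,2): code 0010 → (6.000,2.750)–(6.358,3.000)
cell (6,3): code 0011 → (6.358,3.000)–(6.553,4.000)
cell (6,4): code 0011 → (6.553,4.000)–(6.154,5.000)
cell (6,5): code 0001 → (6.154,5.000)–(6.000,5.085)
total: 8 segments, chained into 1 closed loop(s), length Σ = 5.508660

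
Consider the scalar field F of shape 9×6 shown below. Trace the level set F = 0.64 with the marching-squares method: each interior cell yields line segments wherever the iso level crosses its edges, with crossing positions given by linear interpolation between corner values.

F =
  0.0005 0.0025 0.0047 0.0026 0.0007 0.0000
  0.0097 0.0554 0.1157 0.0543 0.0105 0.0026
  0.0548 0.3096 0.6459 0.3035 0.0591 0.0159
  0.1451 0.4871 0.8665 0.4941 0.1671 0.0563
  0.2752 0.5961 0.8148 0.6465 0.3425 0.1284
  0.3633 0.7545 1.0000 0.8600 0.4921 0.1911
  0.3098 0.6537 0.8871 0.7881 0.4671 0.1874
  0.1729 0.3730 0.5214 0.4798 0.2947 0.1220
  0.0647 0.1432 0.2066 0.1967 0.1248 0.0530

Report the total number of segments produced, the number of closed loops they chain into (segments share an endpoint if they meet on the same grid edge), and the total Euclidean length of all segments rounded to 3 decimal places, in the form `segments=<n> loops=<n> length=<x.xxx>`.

segments=16 loops=1 length=11.706

cell (1,1): code 0100 → (1.989,2.000)–(2.000,1.982)
cell (1,2): code 1000 → (2.000,2.017)–(1.989,2.000)
cell (2,1): code 0110 → (2.000,1.982)–(3.000,1.403)
cell (2,2): code 1001 → (3.000,2.608)–(2.000,2.017)
cell (3,1): code 0110 → (3.000,1.403)–(4.000,1.201)
cell (3,2): code 1101 → (3.957,3.000)–(3.000,2.608)
cell (3,3): code 1000 → (4.000,3.021)–(3.957,3.000)
cell (4,0): code 0100 → (4.277,1.000)–(5.000,0.707)
cell (4,1): code 1110 → (4.000,1.201)–(4.277,1.000)
cell (4,3): code 1001 → (5.000,3.598)–(4.000,3.021)
cell (5,0): code 0110 → (5.000,0.707)–(6.000,0.960)
cell (5,3): code 1001 → (6.000,3.461)–(5.000,3.598)
cell (6,0): code 0010 → (6.000,0.960)–(6.049,1.000)
cell (6,1): code 0011 → (6.049,1.000)–(6.676,2.000)
cell (6,2): code 0011 → (6.676,2.000)–(6.480,3.000)
cell (6,3): code 0001 → (6.480,3.000)–(6.000,3.461)
total: 16 segments, chained into 1 closed loop(s), length Σ = 11.706344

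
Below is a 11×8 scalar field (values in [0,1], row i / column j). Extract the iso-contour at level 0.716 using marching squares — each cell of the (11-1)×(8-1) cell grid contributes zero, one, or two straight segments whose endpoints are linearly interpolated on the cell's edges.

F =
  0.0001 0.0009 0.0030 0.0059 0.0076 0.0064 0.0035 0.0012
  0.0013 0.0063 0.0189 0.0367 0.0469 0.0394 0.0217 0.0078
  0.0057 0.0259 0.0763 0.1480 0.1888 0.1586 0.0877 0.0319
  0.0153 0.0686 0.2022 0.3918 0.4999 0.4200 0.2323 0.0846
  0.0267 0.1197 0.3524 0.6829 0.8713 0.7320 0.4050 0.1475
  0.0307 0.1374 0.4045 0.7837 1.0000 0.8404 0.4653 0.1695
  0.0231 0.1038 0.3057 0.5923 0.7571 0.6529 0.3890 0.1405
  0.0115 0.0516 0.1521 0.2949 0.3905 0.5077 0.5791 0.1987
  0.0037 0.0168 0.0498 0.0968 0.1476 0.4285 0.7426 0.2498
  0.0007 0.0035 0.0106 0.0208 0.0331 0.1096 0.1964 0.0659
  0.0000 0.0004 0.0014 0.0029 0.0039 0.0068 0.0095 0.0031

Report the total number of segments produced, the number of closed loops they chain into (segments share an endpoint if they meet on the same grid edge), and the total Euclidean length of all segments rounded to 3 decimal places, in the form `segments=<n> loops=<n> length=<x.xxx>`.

segments=16 loops=2 length=8.197

cell (3,3): code 0100 → (3.582,4.000)–(4.000,3.176)
cell (3,4): code 1100 → (3.949,5.000)–(3.582,4.000)
cell (3,5): code 1000 → (4.000,5.049)–(3.949,5.000)
cell (4,2): code 0100 → (4.328,3.000)–(5.000,2.821)
cell (4,3): code 1110 → (4.000,3.176)–(4.328,3.000)
cell (4,5): code 1001 → (5.000,5.332)–(4.000,5.049)
cell (5,2): code 0010 → (5.000,2.821)–(5.354,3.000)
cell (5,3): code 0111 → (5.354,3.000)–(6.000,3.751)
cell (5,4): code 1011 → (6.000,4.394)–(5.663,5.000)
cell (5,5): code 0001 → (5.663,5.000)–(5.000,5.332)
cell (6,3): code 0010 → (6.000,3.751)–(6.112,4.000)
cell (6,4): code 0001 → (6.112,4.000)–(6.000,4.394)
cell (7,5): code 0100 → (7.837,6.000)–(8.000,5.915)
cell (7,6): code 1000 → (8.000,6.054)–(7.837,6.000)
cell (8,5): code 0010 → (8.000,5.915)–(8.049,6.000)
cell (8,6): code 0001 → (8.049,6.000)–(8.000,6.054)
total: 16 segments, chained into 2 closed loop(s), length Σ = 8.196878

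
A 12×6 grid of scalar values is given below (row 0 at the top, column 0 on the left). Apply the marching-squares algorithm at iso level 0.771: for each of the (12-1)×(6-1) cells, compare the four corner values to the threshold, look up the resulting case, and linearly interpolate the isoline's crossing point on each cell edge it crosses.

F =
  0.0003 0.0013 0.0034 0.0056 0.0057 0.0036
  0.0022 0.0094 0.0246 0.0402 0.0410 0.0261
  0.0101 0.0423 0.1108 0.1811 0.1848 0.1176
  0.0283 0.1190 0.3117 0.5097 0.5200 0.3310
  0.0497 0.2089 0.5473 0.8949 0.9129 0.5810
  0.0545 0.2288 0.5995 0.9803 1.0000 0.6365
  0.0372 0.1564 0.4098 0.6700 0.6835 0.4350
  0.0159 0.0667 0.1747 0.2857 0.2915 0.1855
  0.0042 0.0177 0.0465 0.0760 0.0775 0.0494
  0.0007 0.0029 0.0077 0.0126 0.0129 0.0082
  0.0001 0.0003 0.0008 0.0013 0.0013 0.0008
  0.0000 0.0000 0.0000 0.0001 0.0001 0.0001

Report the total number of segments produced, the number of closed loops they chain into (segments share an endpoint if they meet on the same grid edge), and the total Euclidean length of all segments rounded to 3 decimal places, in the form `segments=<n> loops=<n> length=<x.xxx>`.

segments=8 loops=1 length=6.910

cell (3,2): code 0100 → (3.678,3.000)–(4.000,2.644)
cell (3,3): code 1100 → (3.639,4.000)–(3.678,3.000)
cell (3,4): code 1000 → (4.000,4.428)–(3.639,4.000)
cell (4,2): code 0110 → (4.000,2.644)–(5.000,2.450)
cell (4,4): code 1001 → (5.000,4.630)–(4.000,4.428)
cell (5,2): code 0010 → (5.000,2.450)–(5.675,3.000)
cell (5,3): code 0011 → (5.675,3.000)–(5.724,4.000)
cell (5,4): code 0001 → (5.724,4.000)–(5.000,4.630)
total: 8 segments, chained into 1 closed loop(s), length Σ = 6.910001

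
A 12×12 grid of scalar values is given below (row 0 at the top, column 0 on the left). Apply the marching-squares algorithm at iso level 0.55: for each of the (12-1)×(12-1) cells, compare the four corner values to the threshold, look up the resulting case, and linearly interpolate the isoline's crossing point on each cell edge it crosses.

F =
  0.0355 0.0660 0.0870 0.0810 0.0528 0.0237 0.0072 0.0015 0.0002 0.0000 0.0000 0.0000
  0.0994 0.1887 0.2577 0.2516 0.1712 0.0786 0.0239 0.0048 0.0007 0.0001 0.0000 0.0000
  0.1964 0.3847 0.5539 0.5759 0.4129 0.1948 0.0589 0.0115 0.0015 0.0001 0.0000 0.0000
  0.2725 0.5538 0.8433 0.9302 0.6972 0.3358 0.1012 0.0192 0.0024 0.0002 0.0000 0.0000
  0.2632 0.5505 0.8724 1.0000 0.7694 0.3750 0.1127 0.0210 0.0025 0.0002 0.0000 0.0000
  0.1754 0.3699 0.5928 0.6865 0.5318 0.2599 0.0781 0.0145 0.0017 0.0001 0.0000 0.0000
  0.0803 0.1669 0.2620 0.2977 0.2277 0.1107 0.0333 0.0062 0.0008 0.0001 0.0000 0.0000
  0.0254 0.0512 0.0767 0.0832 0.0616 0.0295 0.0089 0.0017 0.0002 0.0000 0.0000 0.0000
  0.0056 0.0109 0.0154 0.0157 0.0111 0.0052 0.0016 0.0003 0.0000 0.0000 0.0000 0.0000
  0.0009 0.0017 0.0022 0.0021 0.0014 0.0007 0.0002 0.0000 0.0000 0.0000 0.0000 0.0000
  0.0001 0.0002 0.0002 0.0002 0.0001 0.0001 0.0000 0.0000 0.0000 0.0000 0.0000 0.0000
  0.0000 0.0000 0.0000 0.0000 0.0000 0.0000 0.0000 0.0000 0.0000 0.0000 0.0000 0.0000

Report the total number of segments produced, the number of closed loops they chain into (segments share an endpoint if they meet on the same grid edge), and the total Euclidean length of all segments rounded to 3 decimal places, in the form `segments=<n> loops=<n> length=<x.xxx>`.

cell (1,1): code 0100 → (1.987,2.000)–(2.000,1.977)
cell (1,2): code 1100 → (1.920,3.000)–(1.987,2.000)
cell (1,3): code 1000 → (2.000,3.159)–(1.920,3.000)
cell (2,0): code 0100 → (2.978,1.000)–(3.000,0.986)
cell (2,1): code 1110 → (2.000,1.977)–(2.978,1.000)
cell (2,3): code 1101 → (2.482,4.000)–(2.000,3.159)
cell (2,4): code 1000 → (3.000,4.407)–(2.482,4.000)
cell (3,0): code 0110 → (3.000,0.986)–(4.000,0.998)
cell (3,4): code 1001 → (4.000,4.556)–(3.000,4.407)
cell (4,0): code 0010 → (4.000,0.998)–(4.003,1.000)
cell (4,1): code 0111 → (4.003,1.000)–(5.000,1.808)
cell (4,3): code 1011 → (5.000,3.882)–(4.923,4.000)
cell (4,4): code 0001 → (4.923,4.000)–(4.000,4.556)
cell (5,1): code 0010 → (5.000,1.808)–(5.129,2.000)
cell (5,2): code 0011 → (5.129,2.000)–(5.351,3.000)
cell (5,3): code 0001 → (5.351,3.000)–(5.000,3.882)
total: 16 segments, chained into 1 closed loop(s), length Σ = 10.964867

segments=16 loops=1 length=10.965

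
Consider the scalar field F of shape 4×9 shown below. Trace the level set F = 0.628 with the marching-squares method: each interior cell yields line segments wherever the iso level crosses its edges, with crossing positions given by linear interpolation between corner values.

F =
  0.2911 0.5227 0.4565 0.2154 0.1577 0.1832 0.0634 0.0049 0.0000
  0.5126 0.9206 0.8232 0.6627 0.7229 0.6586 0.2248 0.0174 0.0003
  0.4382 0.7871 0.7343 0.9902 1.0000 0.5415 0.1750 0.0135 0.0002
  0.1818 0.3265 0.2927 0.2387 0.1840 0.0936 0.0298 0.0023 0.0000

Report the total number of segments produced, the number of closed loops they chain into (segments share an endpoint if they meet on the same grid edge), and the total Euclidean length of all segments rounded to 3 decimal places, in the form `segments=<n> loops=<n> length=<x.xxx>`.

segments=14 loops=1 length=11.855

cell (0,0): code 0100 → (0.265,1.000)–(1.000,0.283)
cell (0,1): code 1100 → (0.468,2.000)–(0.265,1.000)
cell (0,2): code 1100 → (0.922,3.000)–(0.468,2.000)
cell (0,3): code 1100 → (0.832,4.000)–(0.922,3.000)
cell (0,4): code 1100 → (0.936,5.000)–(0.832,4.000)
cell (0,5): code 1000 → (1.000,5.071)–(0.936,5.000)
cell (1,0): code 0110 → (1.000,0.283)–(2.000,0.544)
cell (1,4): code 1011 → (2.000,4.811)–(1.261,5.000)
cell (1,5): code 0001 → (1.261,5.000)–(1.000,5.071)
cell (2,0): code 0010 → (2.000,0.544)–(2.345,1.000)
cell (2,1): code 0011 → (2.345,1.000)–(2.241,2.000)
cell (2,2): code 0011 → (2.241,2.000)–(2.482,3.000)
cell (2,3): code 0011 → (2.482,3.000)–(2.456,4.000)
cell (2,4): code 0001 → (2.456,4.000)–(2.000,4.811)
total: 14 segments, chained into 1 closed loop(s), length Σ = 11.854827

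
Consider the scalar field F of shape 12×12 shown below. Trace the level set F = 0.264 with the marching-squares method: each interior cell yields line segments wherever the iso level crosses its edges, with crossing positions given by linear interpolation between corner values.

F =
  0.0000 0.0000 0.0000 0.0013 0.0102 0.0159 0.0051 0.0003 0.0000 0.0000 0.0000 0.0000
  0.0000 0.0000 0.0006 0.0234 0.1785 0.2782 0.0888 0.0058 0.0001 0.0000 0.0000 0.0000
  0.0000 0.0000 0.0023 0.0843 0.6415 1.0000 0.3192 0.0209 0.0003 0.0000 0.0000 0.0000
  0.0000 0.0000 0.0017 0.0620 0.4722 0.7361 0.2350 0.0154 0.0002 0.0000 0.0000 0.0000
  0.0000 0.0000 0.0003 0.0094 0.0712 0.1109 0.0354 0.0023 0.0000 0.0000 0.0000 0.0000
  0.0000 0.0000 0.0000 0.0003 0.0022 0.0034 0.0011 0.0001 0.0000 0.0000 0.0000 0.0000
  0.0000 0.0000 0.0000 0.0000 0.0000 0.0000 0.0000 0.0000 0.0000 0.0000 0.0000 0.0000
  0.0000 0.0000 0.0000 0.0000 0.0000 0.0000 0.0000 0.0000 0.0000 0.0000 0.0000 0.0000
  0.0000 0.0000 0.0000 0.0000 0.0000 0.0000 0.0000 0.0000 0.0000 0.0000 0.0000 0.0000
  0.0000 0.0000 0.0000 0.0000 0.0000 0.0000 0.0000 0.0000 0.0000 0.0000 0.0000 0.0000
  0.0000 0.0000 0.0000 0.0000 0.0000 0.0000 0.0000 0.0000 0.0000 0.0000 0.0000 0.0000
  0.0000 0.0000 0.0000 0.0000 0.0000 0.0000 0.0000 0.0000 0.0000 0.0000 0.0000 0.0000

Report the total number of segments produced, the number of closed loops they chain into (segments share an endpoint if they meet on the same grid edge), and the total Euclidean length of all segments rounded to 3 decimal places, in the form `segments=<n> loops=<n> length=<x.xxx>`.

segments=12 loops=1 length=8.688

cell (0,4): code 0100 → (0.946,5.000)–(1.000,4.858)
cell (0,5): code 1000 → (1.000,5.075)–(0.946,5.000)
cell (1,3): code 0100 → (1.185,4.000)–(2.000,3.323)
cell (1,4): code 1110 → (1.000,4.858)–(1.185,4.000)
cell (1,5): code 1101 → (1.760,6.000)–(1.000,5.075)
cell (1,6): code 1000 → (2.000,6.185)–(1.760,6.000)
cell (2,3): code 0110 → (2.000,3.323)–(3.000,3.492)
cell (2,5): code 1011 → (3.000,5.942)–(2.656,6.000)
cell (2,6): code 0001 → (2.656,6.000)–(2.000,6.185)
cell (3,3): code 0010 → (3.000,3.492)–(3.519,4.000)
cell (3,4): code 0011 → (3.519,4.000)–(3.755,5.000)
cell (3,5): code 0001 → (3.755,5.000)–(3.000,5.942)
total: 12 segments, chained into 1 closed loop(s), length Σ = 8.688044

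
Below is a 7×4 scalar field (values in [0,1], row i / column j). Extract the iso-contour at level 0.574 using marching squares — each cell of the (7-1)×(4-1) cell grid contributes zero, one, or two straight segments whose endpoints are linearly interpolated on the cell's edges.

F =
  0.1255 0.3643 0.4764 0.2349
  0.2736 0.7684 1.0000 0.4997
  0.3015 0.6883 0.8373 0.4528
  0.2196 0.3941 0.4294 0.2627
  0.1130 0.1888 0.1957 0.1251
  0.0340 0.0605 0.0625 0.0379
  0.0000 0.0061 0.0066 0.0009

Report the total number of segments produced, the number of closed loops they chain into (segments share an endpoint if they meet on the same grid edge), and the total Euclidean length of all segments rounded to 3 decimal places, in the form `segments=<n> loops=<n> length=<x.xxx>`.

cell (0,0): code 0100 → (0.519,1.000)–(1.000,0.607)
cell (0,1): code 1100 → (0.186,2.000)–(0.519,1.000)
cell (0,2): code 1000 → (1.000,2.851)–(0.186,2.000)
cell (1,0): code 0110 → (1.000,0.607)–(2.000,0.704)
cell (1,2): code 1001 → (2.000,2.685)–(1.000,2.851)
cell (2,0): code 0010 → (2.000,0.704)–(2.389,1.000)
cell (2,1): code 0011 → (2.389,1.000)–(2.646,2.000)
cell (2,2): code 0001 → (2.646,2.000)–(2.000,2.685)
total: 8 segments, chained into 1 closed loop(s), length Σ = 7.332866

segments=8 loops=1 length=7.333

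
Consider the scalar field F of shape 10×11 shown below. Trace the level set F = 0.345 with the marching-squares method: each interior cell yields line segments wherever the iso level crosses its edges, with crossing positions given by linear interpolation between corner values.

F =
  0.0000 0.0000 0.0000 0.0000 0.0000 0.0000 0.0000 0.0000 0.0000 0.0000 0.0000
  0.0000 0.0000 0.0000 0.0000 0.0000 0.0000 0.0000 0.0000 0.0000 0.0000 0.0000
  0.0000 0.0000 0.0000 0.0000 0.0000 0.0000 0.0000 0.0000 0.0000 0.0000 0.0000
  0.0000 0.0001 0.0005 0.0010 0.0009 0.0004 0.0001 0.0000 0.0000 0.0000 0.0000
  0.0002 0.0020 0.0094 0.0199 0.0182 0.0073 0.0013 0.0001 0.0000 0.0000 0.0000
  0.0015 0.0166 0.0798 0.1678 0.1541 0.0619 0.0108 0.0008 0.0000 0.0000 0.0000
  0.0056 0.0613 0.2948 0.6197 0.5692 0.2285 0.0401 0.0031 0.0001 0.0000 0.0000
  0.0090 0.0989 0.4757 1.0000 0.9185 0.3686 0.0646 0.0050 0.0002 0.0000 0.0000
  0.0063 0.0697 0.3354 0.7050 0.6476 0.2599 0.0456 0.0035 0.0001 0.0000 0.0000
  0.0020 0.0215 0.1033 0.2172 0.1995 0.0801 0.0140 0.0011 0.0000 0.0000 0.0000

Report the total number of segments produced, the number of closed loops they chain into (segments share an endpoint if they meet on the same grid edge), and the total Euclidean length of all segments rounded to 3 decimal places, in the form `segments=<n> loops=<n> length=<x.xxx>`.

cell (5,2): code 0100 → (5.392,3.000)–(6.000,2.155)
cell (5,3): code 1100 → (5.460,4.000)–(5.392,3.000)
cell (5,4): code 1000 → (6.000,4.658)–(5.460,4.000)
cell (6,1): code 0100 → (6.278,2.000)–(7.000,1.653)
cell (6,2): code 1110 → (6.000,2.155)–(6.278,2.000)
cell (6,4): code 1101 → (6.832,5.000)–(6.000,4.658)
cell (6,5): code 1000 → (7.000,5.078)–(6.832,5.000)
cell (7,1): code 0010 → (7.000,1.653)–(7.932,2.000)
cell (7,2): code 0111 → (7.932,2.000)–(8.000,2.026)
cell (7,4): code 1011 → (8.000,4.781)–(7.217,5.000)
cell (7,5): code 0001 → (7.217,5.000)–(7.000,5.078)
cell (8,2): code 0010 → (8.000,2.026)–(8.738,3.000)
cell (8,3): code 0011 → (8.738,3.000)–(8.675,4.000)
cell (8,4): code 0001 → (8.675,4.000)–(8.000,4.781)
total: 14 segments, chained into 1 closed loop(s), length Σ = 10.465596

segments=14 loops=1 length=10.466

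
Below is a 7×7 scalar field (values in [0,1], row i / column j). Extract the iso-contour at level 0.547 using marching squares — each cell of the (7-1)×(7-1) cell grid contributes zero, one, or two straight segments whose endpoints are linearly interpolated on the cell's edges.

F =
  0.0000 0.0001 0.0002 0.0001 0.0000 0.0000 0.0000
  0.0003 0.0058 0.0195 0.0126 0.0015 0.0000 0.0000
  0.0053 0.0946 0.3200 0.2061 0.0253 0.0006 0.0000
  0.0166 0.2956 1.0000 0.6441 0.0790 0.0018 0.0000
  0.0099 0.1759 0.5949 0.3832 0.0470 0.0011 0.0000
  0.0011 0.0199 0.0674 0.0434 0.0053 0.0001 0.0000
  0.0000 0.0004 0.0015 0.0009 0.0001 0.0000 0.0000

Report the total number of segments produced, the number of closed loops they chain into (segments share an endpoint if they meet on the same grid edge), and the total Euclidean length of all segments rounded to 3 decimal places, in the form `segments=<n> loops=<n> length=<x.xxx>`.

segments=8 loops=1 length=5.228

cell (2,1): code 0100 → (2.334,2.000)–(3.000,1.357)
cell (2,2): code 1100 → (2.778,3.000)–(2.334,2.000)
cell (2,3): code 1000 → (3.000,3.172)–(2.778,3.000)
cell (3,1): code 0110 → (3.000,1.357)–(4.000,1.886)
cell (3,2): code 1011 → (4.000,2.226)–(3.372,3.000)
cell (3,3): code 0001 → (3.372,3.000)–(3.000,3.172)
cell (4,1): code 0010 → (4.000,1.886)–(4.091,2.000)
cell (4,2): code 0001 → (4.091,2.000)–(4.000,2.226)
total: 8 segments, chained into 1 closed loop(s), length Σ = 5.228094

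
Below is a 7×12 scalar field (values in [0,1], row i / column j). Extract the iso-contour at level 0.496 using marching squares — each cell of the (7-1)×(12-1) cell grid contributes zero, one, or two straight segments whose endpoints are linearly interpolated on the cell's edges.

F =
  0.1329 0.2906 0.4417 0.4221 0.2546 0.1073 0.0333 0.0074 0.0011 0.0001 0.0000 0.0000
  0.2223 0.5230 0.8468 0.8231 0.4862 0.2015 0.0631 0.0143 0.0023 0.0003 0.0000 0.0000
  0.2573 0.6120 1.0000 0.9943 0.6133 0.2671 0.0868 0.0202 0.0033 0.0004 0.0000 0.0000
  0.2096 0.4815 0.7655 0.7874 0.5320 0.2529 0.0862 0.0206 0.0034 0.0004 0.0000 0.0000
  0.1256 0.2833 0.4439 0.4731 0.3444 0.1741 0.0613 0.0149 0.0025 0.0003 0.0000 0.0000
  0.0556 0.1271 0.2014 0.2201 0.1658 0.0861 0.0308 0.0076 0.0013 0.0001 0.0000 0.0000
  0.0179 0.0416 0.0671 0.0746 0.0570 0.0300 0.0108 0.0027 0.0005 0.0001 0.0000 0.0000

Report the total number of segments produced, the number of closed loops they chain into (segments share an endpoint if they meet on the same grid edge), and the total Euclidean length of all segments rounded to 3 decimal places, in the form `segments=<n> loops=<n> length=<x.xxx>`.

segments=14 loops=1 length=11.593

cell (0,0): code 0100 → (0.884,1.000)–(1.000,0.910)
cell (0,1): code 1100 → (0.134,2.000)–(0.884,1.000)
cell (0,2): code 1100 → (0.184,3.000)–(0.134,2.000)
cell (0,3): code 1000 → (1.000,3.971)–(0.184,3.000)
cell (1,0): code 0110 → (1.000,0.910)–(2.000,0.673)
cell (1,3): code 1101 → (1.077,4.000)–(1.000,3.971)
cell (1,4): code 1000 → (2.000,4.339)–(1.077,4.000)
cell (2,0): code 0010 → (2.000,0.673)–(2.889,1.000)
cell (2,1): code 0111 → (2.889,1.000)–(3.000,1.051)
cell (2,4): code 1001 → (3.000,4.129)–(2.000,4.339)
cell (3,1): code 0010 → (3.000,1.051)–(3.838,2.000)
cell (3,2): code 0011 → (3.838,2.000)–(3.927,3.000)
cell (3,3): code 0011 → (3.927,3.000)–(3.192,4.000)
cell (3,4): code 0001 → (3.192,4.000)–(3.000,4.129)
total: 14 segments, chained into 1 closed loop(s), length Σ = 11.592922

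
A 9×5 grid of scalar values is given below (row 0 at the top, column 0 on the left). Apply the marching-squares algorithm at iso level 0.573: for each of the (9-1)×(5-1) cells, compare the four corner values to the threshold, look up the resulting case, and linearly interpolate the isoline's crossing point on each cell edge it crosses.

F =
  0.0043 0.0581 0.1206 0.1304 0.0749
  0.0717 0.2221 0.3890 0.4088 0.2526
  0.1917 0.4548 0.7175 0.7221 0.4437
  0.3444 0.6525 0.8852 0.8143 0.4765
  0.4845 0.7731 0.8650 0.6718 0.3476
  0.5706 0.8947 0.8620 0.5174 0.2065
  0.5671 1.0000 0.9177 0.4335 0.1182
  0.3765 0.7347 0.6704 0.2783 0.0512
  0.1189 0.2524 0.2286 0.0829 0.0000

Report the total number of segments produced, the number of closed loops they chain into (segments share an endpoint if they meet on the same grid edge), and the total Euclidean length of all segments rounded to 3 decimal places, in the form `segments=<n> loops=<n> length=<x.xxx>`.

cell (1,1): code 0100 → (1.560,2.000)–(2.000,1.450)
cell (1,2): code 1100 → (1.524,3.000)–(1.560,2.000)
cell (1,3): code 1000 → (2.000,3.536)–(1.524,3.000)
cell (2,0): code 0100 → (2.598,1.000)–(3.000,0.742)
cell (2,1): code 1110 → (2.000,1.450)–(2.598,1.000)
cell (2,3): code 1001 → (3.000,3.714)–(2.000,3.536)
cell (3,0): code 0110 → (3.000,0.742)–(4.000,0.307)
cell (3,3): code 1001 → (4.000,3.305)–(3.000,3.714)
cell (4,0): code 0110 → (4.000,0.307)–(5.000,0.007)
cell (4,2): code 1011 → (5.000,2.839)–(4.640,3.000)
cell (4,3): code 0001 → (4.640,3.000)–(4.000,3.305)
cell (5,0): code 0110 → (5.000,0.007)–(6.000,0.014)
cell (5,2): code 1001 → (6.000,2.712)–(5.000,2.839)
cell (6,0): code 0110 → (6.000,0.014)–(7.000,0.549)
cell (6,2): code 1001 → (7.000,2.248)–(6.000,2.712)
cell (7,0): code 0010 → (7.000,0.549)–(7.335,1.000)
cell (7,1): code 0011 → (7.335,1.000)–(7.220,2.000)
cell (7,2): code 0001 → (7.220,2.000)–(7.000,2.248)
total: 18 segments, chained into 1 closed loop(s), length Σ = 15.127076

segments=18 loops=1 length=15.127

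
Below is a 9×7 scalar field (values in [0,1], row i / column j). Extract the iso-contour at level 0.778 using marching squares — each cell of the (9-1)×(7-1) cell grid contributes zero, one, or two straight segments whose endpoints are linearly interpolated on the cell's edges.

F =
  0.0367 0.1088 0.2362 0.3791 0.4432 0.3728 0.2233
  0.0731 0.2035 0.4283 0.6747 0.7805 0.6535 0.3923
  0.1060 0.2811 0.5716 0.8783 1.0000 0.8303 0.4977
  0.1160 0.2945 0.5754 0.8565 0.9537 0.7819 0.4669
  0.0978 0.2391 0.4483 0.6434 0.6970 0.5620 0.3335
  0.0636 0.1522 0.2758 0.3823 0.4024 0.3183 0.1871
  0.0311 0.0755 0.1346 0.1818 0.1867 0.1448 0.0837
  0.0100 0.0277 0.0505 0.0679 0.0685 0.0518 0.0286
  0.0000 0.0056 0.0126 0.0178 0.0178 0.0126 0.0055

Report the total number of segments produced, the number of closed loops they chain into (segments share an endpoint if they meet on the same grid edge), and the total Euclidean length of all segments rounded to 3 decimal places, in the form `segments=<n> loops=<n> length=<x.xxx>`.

cell (0,3): code 0100 → (0.993,4.000)–(1.000,3.976)
cell (0,4): code 1000 → (1.000,4.020)–(0.993,4.000)
cell (1,2): code 0100 → (1.507,3.000)–(2.000,2.673)
cell (1,3): code 1110 → (1.000,3.976)–(1.507,3.000)
cell (1,4): code 1101 → (1.704,5.000)–(1.000,4.020)
cell (1,5): code 1000 → (2.000,5.157)–(1.704,5.000)
cell (2,2): code 0110 → (2.000,2.673)–(3.000,2.721)
cell (2,5): code 1001 → (3.000,5.012)–(2.000,5.157)
cell (3,2): code 0010 → (3.000,2.721)–(3.368,3.000)
cell (3,3): code 0011 → (3.368,3.000)–(3.684,4.000)
cell (3,4): code 0011 → (3.684,4.000)–(3.018,5.000)
cell (3,5): code 0001 → (3.018,5.000)–(3.000,5.012)
total: 12 segments, chained into 1 closed loop(s), length Σ = 8.025570

segments=12 loops=1 length=8.026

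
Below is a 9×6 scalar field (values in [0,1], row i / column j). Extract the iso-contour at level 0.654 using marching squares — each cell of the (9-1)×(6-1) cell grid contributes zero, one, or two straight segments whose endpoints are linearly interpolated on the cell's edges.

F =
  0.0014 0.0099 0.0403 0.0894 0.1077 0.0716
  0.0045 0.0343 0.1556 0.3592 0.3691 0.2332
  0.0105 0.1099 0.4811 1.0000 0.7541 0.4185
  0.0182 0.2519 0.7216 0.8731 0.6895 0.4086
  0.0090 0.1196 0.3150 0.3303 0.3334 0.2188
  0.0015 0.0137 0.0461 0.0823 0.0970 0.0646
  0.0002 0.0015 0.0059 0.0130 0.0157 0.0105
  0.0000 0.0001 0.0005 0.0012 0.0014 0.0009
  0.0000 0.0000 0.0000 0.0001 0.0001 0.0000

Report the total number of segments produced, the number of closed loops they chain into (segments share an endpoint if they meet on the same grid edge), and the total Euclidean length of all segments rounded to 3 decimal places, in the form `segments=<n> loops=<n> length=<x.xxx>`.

cell (1,2): code 0100 → (1.460,3.000)–(2.000,2.333)
cell (1,3): code 1100 → (1.740,4.000)–(1.460,3.000)
cell (1,4): code 1000 → (2.000,4.298)–(1.740,4.000)
cell (2,1): code 0100 → (2.719,2.000)–(3.000,1.856)
cell (2,2): code 1110 → (2.000,2.333)–(2.719,2.000)
cell (2,4): code 1001 → (3.000,4.126)–(2.000,4.298)
cell (3,1): code 0010 → (3.000,1.856)–(3.166,2.000)
cell (3,2): code 0011 → (3.166,2.000)–(3.404,3.000)
cell (3,3): code 0011 → (3.404,3.000)–(3.100,4.000)
cell (3,4): code 0001 → (3.100,4.000)–(3.000,4.126)
total: 10 segments, chained into 1 closed loop(s), length Σ = 6.868792

segments=10 loops=1 length=6.869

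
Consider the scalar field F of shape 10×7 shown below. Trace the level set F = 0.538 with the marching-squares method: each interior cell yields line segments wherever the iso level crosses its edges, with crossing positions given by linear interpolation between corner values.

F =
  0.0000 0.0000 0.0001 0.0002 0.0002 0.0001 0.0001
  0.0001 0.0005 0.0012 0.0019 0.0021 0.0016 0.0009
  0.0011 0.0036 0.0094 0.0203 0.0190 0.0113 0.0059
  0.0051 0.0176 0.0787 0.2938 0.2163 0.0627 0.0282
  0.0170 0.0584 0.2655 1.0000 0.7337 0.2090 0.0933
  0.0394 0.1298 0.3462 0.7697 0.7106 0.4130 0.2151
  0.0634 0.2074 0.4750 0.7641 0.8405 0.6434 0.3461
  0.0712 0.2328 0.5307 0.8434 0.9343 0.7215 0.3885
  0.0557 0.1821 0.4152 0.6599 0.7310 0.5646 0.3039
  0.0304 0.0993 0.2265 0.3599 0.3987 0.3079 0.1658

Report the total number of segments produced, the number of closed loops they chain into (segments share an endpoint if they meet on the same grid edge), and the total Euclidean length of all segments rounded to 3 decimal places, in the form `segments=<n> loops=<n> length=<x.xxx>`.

cell (3,2): code 0100 → (3.346,3.000)–(4.000,2.371)
cell (3,3): code 1100 → (3.622,4.000)–(3.346,3.000)
cell (3,4): code 1000 → (4.000,4.373)–(3.622,4.000)
cell (4,2): code 0110 → (4.000,2.371)–(5.000,2.453)
cell (4,4): code 1001 → (5.000,4.580)–(4.000,4.373)
cell (5,2): code 0110 → (5.000,2.453)–(6.000,2.218)
cell (5,4): code 1101 → (5.543,5.000)–(5.000,4.580)
cell (5,5): code 1000 → (6.000,5.355)–(5.543,5.000)
cell (6,2): code 0110 → (6.000,2.218)–(7.000,2.023)
cell (6,5): code 1001 → (7.000,5.551)–(6.000,5.355)
cell (7,2): code 0110 → (7.000,2.023)–(8.000,2.502)
cell (7,5): code 1001 → (8.000,5.102)–(7.000,5.551)
cell (8,2): code 0010 → (8.000,2.502)–(8.406,3.000)
cell (8,3): code 0011 → (8.406,3.000)–(8.581,4.000)
cell (8,4): code 0011 → (8.581,4.000)–(8.104,5.000)
cell (8,5): code 0001 → (8.104,5.000)–(8.000,5.102)
total: 16 segments, chained into 1 closed loop(s), length Σ = 13.946840

segments=16 loops=1 length=13.947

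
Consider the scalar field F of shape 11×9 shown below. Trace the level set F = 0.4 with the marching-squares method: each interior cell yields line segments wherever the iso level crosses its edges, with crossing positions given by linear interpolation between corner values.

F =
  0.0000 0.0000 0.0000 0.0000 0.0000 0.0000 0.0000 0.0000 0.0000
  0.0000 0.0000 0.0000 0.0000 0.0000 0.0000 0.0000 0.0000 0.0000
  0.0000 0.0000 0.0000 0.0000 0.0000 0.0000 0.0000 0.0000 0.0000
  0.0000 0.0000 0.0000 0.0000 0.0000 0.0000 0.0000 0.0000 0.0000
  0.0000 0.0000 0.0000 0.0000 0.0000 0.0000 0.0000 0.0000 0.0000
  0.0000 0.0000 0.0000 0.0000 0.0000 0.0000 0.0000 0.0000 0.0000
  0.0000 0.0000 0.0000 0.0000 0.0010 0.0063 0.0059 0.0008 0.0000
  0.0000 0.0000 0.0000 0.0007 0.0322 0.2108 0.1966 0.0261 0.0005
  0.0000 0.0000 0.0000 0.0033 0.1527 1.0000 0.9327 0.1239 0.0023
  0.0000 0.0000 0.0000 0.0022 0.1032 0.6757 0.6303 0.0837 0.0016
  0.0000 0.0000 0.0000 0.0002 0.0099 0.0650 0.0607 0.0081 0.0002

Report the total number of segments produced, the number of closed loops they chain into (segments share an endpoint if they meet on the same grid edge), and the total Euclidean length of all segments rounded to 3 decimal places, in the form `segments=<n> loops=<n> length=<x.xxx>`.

cell (7,4): code 0100 → (7.240,5.000)–(8.000,4.292)
cell (7,5): code 1100 → (7.276,6.000)–(7.240,5.000)
cell (7,6): code 1000 → (8.000,6.659)–(7.276,6.000)
cell (8,4): code 0110 → (8.000,4.292)–(9.000,4.518)
cell (8,6): code 1001 → (9.000,6.421)–(8.000,6.659)
cell (9,4): code 0010 → (9.000,4.518)–(9.451,5.000)
cell (9,5): code 0011 → (9.451,5.000)–(9.404,6.000)
cell (9,6): code 0001 → (9.404,6.000)–(9.000,6.421)
total: 8 segments, chained into 1 closed loop(s), length Σ = 7.316417

segments=8 loops=1 length=7.316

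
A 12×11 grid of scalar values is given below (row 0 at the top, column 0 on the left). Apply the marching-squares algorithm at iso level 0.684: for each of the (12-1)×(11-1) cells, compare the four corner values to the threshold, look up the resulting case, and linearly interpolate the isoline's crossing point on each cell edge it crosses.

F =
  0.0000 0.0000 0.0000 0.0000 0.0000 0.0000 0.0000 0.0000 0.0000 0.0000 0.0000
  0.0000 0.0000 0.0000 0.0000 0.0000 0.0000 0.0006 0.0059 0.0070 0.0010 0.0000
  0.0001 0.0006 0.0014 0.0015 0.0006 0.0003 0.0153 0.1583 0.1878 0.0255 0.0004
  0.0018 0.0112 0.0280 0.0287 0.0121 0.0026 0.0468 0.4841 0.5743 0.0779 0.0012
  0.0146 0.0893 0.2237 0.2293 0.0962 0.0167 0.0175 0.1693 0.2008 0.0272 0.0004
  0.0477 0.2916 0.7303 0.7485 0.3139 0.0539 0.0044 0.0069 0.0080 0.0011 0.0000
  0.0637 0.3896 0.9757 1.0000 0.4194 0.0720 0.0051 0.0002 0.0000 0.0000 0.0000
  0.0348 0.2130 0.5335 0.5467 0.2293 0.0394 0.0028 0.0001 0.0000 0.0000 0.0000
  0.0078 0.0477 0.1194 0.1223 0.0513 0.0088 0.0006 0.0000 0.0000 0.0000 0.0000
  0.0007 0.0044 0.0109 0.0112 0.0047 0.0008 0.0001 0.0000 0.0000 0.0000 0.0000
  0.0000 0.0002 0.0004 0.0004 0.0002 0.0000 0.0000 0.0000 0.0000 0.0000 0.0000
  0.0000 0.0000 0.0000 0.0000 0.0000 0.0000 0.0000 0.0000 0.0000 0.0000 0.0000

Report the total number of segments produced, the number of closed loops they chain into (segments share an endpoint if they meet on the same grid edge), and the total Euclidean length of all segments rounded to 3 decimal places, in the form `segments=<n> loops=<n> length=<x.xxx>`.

segments=8 loops=1 length=6.195

cell (4,1): code 0100 → (4.909,2.000)–(5.000,1.894)
cell (4,2): code 1100 → (4.876,3.000)–(4.909,2.000)
cell (4,3): code 1000 → (5.000,3.148)–(4.876,3.000)
cell (5,1): code 0110 → (5.000,1.894)–(6.000,1.502)
cell (5,3): code 1001 → (6.000,3.544)–(5.000,3.148)
cell (6,1): code 0010 → (6.000,1.502)–(6.660,2.000)
cell (6,2): code 0011 → (6.660,2.000)–(6.697,3.000)
cell (6,3): code 0001 → (6.697,3.000)–(6.000,3.544)
total: 8 segments, chained into 1 closed loop(s), length Σ = 6.194799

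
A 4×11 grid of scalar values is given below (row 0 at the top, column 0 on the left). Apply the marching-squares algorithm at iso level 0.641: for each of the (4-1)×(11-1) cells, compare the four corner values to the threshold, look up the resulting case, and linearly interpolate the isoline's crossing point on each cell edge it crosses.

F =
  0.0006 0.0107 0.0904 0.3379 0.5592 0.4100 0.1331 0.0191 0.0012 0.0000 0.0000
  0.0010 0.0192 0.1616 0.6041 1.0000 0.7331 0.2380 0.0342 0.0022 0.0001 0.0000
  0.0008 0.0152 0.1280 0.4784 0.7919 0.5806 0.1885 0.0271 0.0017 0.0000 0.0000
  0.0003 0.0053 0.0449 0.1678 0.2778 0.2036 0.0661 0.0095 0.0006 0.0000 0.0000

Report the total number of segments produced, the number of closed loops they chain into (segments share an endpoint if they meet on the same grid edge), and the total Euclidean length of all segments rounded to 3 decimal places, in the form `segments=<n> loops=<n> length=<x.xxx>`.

cell (0,3): code 0100 → (0.186,4.000)–(1.000,3.093)
cell (0,4): code 1100 → (0.715,5.000)–(0.186,4.000)
cell (0,5): code 1000 → (1.000,5.186)–(0.715,5.000)
cell (1,3): code 0110 → (1.000,3.093)–(2.000,3.519)
cell (1,4): code 1011 → (2.000,4.714)–(1.604,5.000)
cell (1,5): code 0001 → (1.604,5.000)–(1.000,5.186)
cell (2,3): code 0010 → (2.000,3.519)–(2.294,4.000)
cell (2,4): code 0001 → (2.294,4.000)–(2.000,4.714)
total: 8 segments, chained into 1 closed loop(s), length Σ = 6.233714

segments=8 loops=1 length=6.234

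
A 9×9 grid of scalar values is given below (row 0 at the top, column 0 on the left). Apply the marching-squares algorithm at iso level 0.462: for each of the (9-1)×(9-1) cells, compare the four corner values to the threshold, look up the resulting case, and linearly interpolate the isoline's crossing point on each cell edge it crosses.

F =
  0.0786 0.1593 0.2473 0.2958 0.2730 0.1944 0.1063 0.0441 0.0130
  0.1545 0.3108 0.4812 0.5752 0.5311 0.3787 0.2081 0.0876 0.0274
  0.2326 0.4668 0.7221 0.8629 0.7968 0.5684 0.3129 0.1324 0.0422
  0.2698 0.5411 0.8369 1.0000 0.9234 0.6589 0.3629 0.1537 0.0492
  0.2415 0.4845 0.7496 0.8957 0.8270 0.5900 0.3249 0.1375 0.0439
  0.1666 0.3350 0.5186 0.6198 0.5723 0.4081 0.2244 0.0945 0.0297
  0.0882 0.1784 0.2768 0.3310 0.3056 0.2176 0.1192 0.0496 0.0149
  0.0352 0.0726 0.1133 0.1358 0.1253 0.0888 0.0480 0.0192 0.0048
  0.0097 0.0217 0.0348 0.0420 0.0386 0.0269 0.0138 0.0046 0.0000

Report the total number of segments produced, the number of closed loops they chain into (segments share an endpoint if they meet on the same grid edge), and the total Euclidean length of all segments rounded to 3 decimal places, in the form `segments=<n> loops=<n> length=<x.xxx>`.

segments=20 loops=1 length=15.380

cell (0,1): code 0100 → (0.918,2.000)–(1.000,1.887)
cell (0,2): code 1100 → (0.595,3.000)–(0.918,2.000)
cell (0,3): code 1100 → (0.732,4.000)–(0.595,3.000)
cell (0,4): code 1000 → (1.000,4.453)–(0.732,4.000)
cell (1,0): code 0100 → (1.969,1.000)–(2.000,0.980)
cell (1,1): code 1110 → (1.000,1.887)–(1.969,1.000)
cell (1,4): code 1101 → (1.439,5.000)–(1.000,4.453)
cell (1,5): code 1000 → (2.000,5.416)–(1.439,5.000)
cell (2,0): code 0110 → (2.000,0.980)–(3.000,0.708)
cell (2,5): code 1001 → (3.000,5.665)–(2.000,5.416)
cell (3,0): code 0110 → (3.000,0.708)–(4.000,0.907)
cell (3,5): code 1001 → (4.000,5.483)–(3.000,5.665)
cell (4,0): code 0010 → (4.000,0.907)–(4.151,1.000)
cell (4,1): code 0111 → (4.151,1.000)–(5.000,1.692)
cell (4,4): code 1011 → (5.000,4.672)–(4.704,5.000)
cell (4,5): code 0001 → (4.704,5.000)–(4.000,5.483)
cell (5,1): code 0010 → (5.000,1.692)–(5.234,2.000)
cell (5,2): code 0011 → (5.234,2.000)–(5.546,3.000)
cell (5,3): code 0011 → (5.546,3.000)–(5.414,4.000)
cell (5,4): code 0001 → (5.414,4.000)–(5.000,4.672)
total: 20 segments, chained into 1 closed loop(s), length Σ = 15.379821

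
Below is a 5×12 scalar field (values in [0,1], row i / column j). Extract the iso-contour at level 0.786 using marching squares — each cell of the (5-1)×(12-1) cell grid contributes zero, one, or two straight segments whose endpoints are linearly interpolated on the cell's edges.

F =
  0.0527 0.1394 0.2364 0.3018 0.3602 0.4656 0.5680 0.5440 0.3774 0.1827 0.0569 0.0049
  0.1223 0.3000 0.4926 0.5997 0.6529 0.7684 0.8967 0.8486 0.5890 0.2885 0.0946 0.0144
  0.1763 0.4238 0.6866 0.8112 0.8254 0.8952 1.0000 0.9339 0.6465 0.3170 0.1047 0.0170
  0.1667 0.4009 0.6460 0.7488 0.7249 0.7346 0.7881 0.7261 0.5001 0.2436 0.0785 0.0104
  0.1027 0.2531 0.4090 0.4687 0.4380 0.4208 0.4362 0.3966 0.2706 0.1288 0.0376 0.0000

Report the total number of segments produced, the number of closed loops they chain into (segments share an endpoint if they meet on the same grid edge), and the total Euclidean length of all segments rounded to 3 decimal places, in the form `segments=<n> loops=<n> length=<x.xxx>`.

cell (0,5): code 0100 → (0.663,6.000)–(1.000,5.137)
cell (0,6): code 1100 → (0.794,7.000)–(0.663,6.000)
cell (0,7): code 1000 → (1.000,7.241)–(0.794,7.000)
cell (1,2): code 0100 → (1.881,3.000)–(2.000,2.798)
cell (1,3): code 1100 → (1.772,4.000)–(1.881,3.000)
cell (1,4): code 1100 → (1.139,5.000)–(1.772,4.000)
cell (1,5): code 1110 → (1.000,5.137)–(1.139,5.000)
cell (1,7): code 1001 → (2.000,7.515)–(1.000,7.241)
cell (2,2): code 0010 → (2.000,2.798)–(2.404,3.000)
cell (2,3): code 0011 → (2.404,3.000)–(2.392,4.000)
cell (2,4): code 0011 → (2.392,4.000)–(2.680,5.000)
cell (2,5): code 0111 → (2.680,5.000)–(3.000,5.961)
cell (2,6): code 1011 → (3.000,6.034)–(2.712,7.000)
cell (2,7): code 0001 → (2.712,7.000)–(2.000,7.515)
cell (3,5): code 0010 → (3.000,5.961)–(3.006,6.000)
cell (3,6): code 0001 → (3.006,6.000)–(3.000,6.034)
total: 16 segments, chained into 1 closed loop(s), length Σ = 11.373197

segments=16 loops=1 length=11.373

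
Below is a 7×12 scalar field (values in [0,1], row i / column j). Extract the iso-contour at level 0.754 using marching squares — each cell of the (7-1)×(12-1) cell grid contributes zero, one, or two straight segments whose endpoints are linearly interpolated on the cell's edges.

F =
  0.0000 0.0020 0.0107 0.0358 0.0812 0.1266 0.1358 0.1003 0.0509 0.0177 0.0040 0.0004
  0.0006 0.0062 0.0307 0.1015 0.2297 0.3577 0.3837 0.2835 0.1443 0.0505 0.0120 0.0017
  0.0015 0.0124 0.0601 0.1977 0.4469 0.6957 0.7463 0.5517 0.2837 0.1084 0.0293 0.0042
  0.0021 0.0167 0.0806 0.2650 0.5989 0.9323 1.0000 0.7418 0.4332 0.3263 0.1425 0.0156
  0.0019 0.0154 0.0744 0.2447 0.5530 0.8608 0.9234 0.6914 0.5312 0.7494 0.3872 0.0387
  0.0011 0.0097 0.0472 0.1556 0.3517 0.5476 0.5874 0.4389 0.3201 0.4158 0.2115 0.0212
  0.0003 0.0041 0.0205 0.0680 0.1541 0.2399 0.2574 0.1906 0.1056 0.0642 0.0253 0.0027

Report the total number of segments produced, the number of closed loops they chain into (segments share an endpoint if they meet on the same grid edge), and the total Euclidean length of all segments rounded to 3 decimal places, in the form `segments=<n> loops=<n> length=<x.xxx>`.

cell (2,4): code 0100 → (2.246,5.000)–(3.000,4.465)
cell (2,5): code 1100 → (2.030,6.000)–(2.246,5.000)
cell (2,6): code 1000 → (3.000,6.953)–(2.030,6.000)
cell (3,4): code 0110 → (3.000,4.465)–(4.000,4.653)
cell (3,6): code 1001 → (4.000,6.730)–(3.000,6.953)
cell (4,4): code 0010 → (4.000,4.653)–(4.341,5.000)
cell (4,5): code 0011 → (4.341,5.000)–(4.504,6.000)
cell (4,6): code 0001 → (4.504,6.000)–(4.000,6.730)
total: 8 segments, chained into 1 closed loop(s), length Σ = 7.735527

segments=8 loops=1 length=7.736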